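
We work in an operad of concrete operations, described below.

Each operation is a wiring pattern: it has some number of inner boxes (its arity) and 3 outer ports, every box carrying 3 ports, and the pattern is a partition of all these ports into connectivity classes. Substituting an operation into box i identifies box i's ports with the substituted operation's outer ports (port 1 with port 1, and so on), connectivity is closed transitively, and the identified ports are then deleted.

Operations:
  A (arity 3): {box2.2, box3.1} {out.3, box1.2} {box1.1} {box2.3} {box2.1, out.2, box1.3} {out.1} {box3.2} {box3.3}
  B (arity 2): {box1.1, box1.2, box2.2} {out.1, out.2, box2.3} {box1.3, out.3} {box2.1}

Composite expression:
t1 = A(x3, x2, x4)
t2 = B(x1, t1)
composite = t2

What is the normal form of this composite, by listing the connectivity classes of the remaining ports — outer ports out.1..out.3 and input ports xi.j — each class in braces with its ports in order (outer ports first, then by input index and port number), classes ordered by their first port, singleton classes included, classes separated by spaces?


{out.1, out.2, x3.2} {out.3, x1.3} {x1.1, x1.2, x2.1, x3.3} {x2.2, x4.1} {x2.3} {x3.1} {x4.2} {x4.3}

Connectivity passes through glued B-boundaries; trace each wire chain.
A over (x3, x2, x4) gives {out.1} {out.2, x2.1, x3.3} {out.3, x3.2} {x2.2, x4.1} {x2.3} {x3.1} {x4.2} {x4.3}, out.j being that stage's outer ports
B over (x1, x3, x2, x4) gives {out.1, out.2, x3.2} {out.3, x1.3} {x1.1, x1.2, x2.1, x3.3} {x2.2, x4.1} {x2.3} {x3.1} {x4.2} {x4.3}, out.j being that stage's outer ports


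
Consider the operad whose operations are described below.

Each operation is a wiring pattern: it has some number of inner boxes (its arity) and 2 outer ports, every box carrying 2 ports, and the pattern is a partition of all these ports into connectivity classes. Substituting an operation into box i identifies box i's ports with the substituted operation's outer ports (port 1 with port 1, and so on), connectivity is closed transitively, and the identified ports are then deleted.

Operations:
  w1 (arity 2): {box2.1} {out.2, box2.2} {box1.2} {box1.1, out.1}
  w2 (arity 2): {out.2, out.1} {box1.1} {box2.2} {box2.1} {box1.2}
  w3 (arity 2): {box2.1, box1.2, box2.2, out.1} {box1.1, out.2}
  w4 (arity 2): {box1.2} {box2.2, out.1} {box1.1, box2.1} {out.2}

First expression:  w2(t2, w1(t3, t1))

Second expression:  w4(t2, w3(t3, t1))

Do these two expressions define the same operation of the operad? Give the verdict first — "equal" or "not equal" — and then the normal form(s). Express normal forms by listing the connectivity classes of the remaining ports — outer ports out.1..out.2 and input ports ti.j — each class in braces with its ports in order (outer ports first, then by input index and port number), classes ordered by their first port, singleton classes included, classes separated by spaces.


not equal — first {out.1, out.2} {t1.1} {t1.2} {t2.1} {t2.2} {t3.1} {t3.2}, second {out.1, t3.1} {out.2} {t1.1, t1.2, t2.1, t3.2} {t2.2}

Reducing the first expression gives {out.1, out.2} {t1.1} {t1.2} {t2.1} {t2.2} {t3.1} {t3.2}
Reducing the second expression gives {out.1, t3.1} {out.2} {t1.1, t1.2, t2.1, t3.2} {t2.2}
They disagree, so not equal.


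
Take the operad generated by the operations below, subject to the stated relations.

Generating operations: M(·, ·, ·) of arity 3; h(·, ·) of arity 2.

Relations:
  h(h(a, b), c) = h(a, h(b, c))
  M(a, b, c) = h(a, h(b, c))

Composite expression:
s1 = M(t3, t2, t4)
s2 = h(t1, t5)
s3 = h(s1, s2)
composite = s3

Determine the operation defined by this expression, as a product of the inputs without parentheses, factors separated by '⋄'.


Under associativity of h, the answer is the t's in reading order.
M(t3, t2, t4) unparenthesizes to t3 ⋄ t2 ⋄ t4
h(t1, t5) unparenthesizes to t1 ⋄ t5
h(M(t3, t2, t4), h(t1, t5)) unparenthesizes to t3 ⋄ t2 ⋄ t4 ⋄ t1 ⋄ t5

t3 ⋄ t2 ⋄ t4 ⋄ t1 ⋄ t5


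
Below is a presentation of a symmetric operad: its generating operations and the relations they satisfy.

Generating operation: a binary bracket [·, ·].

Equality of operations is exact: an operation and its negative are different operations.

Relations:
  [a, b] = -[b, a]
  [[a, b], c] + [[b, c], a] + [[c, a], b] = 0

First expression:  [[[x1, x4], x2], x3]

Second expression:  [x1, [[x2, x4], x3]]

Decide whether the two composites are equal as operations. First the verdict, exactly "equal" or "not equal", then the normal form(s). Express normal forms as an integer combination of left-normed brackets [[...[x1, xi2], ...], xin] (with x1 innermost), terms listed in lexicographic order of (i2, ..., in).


not equal: they reduce to [[[x1, x4], x2], x3] and [[[x1, x2], x4], x3] - [[[x1, x3], x2], x4] + [[[x1, x3], x4], x2] - [[[x1, x4], x2], x3]

The first composite normalizes to [[[x1, x4], x2], x3]
The second composite normalizes to [[[x1, x2], x4], x3] - [[[x1, x3], x2], x4] + [[[x1, x3], x4], x2] - [[[x1, x4], x2], x3]
They disagree, so not equal.


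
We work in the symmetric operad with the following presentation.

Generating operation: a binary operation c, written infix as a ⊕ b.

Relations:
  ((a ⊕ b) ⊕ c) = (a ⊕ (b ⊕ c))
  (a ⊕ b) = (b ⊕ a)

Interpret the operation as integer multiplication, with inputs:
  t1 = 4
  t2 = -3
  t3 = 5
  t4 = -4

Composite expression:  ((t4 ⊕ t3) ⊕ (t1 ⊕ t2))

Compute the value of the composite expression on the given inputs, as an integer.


240

(t4 ⊕ t3) = -20
(t1 ⊕ t2) = -12
((t4 ⊕ t3) ⊕ (t1 ⊕ t2)) = 240


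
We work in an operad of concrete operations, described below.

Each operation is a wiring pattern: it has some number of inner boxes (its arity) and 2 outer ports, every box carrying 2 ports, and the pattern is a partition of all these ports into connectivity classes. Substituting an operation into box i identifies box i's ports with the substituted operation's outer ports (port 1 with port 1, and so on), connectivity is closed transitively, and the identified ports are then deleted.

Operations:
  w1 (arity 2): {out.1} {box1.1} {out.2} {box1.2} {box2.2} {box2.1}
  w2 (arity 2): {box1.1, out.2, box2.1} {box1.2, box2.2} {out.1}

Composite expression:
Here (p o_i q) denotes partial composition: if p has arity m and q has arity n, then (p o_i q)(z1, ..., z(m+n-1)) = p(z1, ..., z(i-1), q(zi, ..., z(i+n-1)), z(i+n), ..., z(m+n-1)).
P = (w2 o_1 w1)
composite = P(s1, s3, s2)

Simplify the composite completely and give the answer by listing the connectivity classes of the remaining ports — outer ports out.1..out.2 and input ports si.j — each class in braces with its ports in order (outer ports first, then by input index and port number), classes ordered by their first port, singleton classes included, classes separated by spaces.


{out.1} {out.2, s2.1} {s1.1} {s1.2} {s2.2} {s3.1} {s3.2}

Reachability decides: close wires over w2-identified ports.
the subtree at w1 composes to {out.1} {out.2} {s1.1} {s1.2} {s3.1} {s3.2} on (s1, s3); out.j = own outer ports
the subtree at w2 composes to {out.1} {out.2, s2.1} {s1.1} {s1.2} {s2.2} {s3.1} {s3.2} on (s1, s3, s2); out.j = own outer ports


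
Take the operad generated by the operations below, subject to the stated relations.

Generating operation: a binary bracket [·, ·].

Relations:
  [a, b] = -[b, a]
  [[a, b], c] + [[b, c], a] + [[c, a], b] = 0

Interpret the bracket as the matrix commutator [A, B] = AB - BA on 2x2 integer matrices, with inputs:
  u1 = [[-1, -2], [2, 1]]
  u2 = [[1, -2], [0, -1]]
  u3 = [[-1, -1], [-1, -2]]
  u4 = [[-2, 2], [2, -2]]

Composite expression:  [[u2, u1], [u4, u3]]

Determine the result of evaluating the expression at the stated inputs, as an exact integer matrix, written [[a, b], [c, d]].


[u2, u1] = [[-4, -8], [-4, 4]]
[u4, u3] = [[0, -2], [2, 0]]
[[u2, u1], [u4, u3]] = [[-24, 16], [16, 24]]

[[-24, 16], [16, 24]]


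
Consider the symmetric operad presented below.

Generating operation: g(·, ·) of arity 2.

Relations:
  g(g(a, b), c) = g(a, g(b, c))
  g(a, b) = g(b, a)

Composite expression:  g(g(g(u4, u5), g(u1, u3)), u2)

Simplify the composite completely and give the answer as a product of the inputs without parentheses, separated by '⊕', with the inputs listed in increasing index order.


Key point: g commutes, so take the u-inputs in any fixed order.
g(u4, u5) collapses to u4 ⊕ u5
g(u1, u3) collapses to u1 ⊕ u3
g(g(u4, u5), g(u1, u3)) collapses to u4 ⊕ u5 ⊕ u1 ⊕ u3
g(g(g(u4, u5), g(u1, u3)), u2) collapses to u4 ⊕ u5 ⊕ u1 ⊕ u3 ⊕ u2
commutativity sorts the factors: u1 ⊕ u2 ⊕ u3 ⊕ u4 ⊕ u5

u1 ⊕ u2 ⊕ u3 ⊕ u4 ⊕ u5


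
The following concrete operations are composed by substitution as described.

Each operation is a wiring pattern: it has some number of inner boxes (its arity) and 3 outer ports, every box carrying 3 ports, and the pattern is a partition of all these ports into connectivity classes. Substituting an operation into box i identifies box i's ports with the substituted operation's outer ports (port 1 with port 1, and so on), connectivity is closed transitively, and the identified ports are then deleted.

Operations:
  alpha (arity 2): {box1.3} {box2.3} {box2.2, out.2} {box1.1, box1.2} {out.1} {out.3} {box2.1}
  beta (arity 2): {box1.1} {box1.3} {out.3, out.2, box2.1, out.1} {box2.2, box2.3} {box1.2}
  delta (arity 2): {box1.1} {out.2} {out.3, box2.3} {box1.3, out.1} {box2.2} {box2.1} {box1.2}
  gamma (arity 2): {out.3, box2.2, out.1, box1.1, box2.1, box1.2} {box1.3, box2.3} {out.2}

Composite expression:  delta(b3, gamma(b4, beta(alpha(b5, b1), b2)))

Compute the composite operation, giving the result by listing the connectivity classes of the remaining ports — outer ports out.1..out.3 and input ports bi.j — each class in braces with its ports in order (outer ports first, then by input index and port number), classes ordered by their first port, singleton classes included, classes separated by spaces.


{out.1, b3.3} {out.2} {out.3, b2.1, b4.1, b4.2, b4.3} {b1.1} {b1.2} {b1.3} {b2.2, b2.3} {b3.1} {b3.2} {b5.1, b5.2} {b5.3}

Two ports join when wires chain via delta-identified ports.
after alpha, the pattern on (b5, b1) reads {out.1} {out.2, b1.2} {out.3} {b1.1} {b1.3} {b5.1, b5.2} {b5.3} (out.j = its outer ports)
after beta, the pattern on (b5, b1, b2) reads {out.1, out.2, out.3, b2.1} {b1.1} {b1.2} {b1.3} {b2.2, b2.3} {b5.1, b5.2} {b5.3} (out.j = its outer ports)
after gamma, the pattern on (b4, b5, b1, b2) reads {out.1, out.3, b2.1, b4.1, b4.2, b4.3} {out.2} {b1.1} {b1.2} {b1.3} {b2.2, b2.3} {b5.1, b5.2} {b5.3} (out.j = its outer ports)
after delta, the pattern on (b3, b4, b5, b1, b2) reads {out.1, b3.3} {out.2} {out.3, b2.1, b4.1, b4.2, b4.3} {b1.1} {b1.2} {b1.3} {b2.2, b2.3} {b3.1} {b3.2} {b5.1, b5.2} {b5.3} (out.j = its outer ports)


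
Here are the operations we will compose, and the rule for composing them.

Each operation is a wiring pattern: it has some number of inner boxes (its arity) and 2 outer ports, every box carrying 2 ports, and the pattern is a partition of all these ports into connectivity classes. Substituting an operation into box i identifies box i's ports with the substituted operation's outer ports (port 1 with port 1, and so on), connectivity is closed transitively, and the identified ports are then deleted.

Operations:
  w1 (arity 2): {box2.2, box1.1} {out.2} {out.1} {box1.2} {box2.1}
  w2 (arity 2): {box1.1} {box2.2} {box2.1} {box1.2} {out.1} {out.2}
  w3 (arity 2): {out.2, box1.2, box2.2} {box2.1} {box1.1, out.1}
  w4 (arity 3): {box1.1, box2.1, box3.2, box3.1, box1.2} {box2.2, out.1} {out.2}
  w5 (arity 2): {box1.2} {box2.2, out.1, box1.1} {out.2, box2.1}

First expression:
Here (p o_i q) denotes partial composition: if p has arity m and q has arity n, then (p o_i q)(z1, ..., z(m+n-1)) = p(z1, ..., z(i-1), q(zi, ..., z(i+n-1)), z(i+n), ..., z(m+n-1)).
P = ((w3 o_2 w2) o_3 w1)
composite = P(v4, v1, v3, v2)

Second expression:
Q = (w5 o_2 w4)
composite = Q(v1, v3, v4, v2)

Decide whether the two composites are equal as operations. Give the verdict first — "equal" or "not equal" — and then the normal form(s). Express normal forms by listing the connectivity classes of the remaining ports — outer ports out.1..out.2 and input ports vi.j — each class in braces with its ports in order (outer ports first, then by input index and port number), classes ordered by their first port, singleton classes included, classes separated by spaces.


The first composite normalizes to {out.1, v4.1} {out.2, v4.2} {v1.1} {v1.2} {v2.1} {v2.2, v3.1} {v3.2}
The second composite normalizes to {out.1, v1.1} {out.2, v4.2} {v1.2} {v2.1, v2.2, v3.1, v3.2, v4.1}
The normal forms differ: not equal.

not equal; first: {out.1, v4.1} {out.2, v4.2} {v1.1} {v1.2} {v2.1} {v2.2, v3.1} {v3.2}; second: {out.1, v1.1} {out.2, v4.2} {v1.2} {v2.1, v2.2, v3.1, v3.2, v4.1}


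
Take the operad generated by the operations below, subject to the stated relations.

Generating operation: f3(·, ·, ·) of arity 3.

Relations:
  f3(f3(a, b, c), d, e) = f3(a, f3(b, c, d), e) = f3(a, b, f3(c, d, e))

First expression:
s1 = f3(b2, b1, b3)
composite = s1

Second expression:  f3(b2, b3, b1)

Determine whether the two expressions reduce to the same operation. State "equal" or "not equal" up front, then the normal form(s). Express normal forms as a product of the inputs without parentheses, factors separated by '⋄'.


The first expression reduces to b2 ⋄ b1 ⋄ b3
The second expression reduces to b2 ⋄ b3 ⋄ b1
No match — not equal.

not equal — first b2 ⋄ b1 ⋄ b3, second b2 ⋄ b3 ⋄ b1


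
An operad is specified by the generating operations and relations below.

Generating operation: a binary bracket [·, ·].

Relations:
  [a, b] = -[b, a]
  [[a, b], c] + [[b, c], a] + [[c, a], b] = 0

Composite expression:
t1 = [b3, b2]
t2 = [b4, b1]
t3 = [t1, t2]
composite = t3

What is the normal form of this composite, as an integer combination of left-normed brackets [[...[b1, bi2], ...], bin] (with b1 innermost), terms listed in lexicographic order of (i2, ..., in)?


-[[[b1, b4], b2], b3] + [[[b1, b4], b3], b2]

Left-normed coefficients sit on the b1-initial expansion words.
Composite bracket: [[b3, b2], [b4, b1]]
Expanding via [a, b] = ab - ba: 8 signed words (2^3 = 8).
Collect the words opening with b1:
  the word b1b4b2b3 carries sign -1 and contributes -[[[b1, b4], b2], b3]
  the word b1b4b3b2 carries sign +1 and contributes +[[[b1, b4], b3], b2]


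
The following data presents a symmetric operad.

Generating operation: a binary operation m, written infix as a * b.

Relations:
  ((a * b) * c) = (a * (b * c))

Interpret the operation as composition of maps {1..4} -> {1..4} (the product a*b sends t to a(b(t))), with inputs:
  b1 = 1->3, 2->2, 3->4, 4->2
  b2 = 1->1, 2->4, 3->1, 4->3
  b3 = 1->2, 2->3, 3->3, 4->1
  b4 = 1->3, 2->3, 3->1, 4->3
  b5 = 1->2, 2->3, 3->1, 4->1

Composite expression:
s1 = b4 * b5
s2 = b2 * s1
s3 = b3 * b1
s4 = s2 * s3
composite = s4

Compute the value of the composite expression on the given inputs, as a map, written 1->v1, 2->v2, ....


1->1, 2->1, 3->1, 4->1


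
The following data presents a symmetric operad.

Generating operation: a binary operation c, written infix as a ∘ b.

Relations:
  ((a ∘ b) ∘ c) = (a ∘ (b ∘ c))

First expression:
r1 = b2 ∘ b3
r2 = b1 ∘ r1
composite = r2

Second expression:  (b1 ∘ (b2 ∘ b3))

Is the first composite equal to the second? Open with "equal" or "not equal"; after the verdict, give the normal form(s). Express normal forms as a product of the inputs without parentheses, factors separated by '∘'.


equal; both compose to b1 ∘ b2 ∘ b3

Reducing the first expression gives b1 ∘ b2 ∘ b3
Reducing the second expression gives b1 ∘ b2 ∘ b3
The normal forms match — equal.


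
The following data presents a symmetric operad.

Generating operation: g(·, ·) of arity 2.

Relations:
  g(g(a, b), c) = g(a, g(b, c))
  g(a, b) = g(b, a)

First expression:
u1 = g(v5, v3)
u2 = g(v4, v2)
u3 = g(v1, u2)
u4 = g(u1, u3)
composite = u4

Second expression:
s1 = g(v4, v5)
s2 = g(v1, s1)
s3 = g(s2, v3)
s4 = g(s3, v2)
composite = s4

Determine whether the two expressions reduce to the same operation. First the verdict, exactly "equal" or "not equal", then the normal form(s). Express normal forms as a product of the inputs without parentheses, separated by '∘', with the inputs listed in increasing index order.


equal; both compose to v1 ∘ v2 ∘ v3 ∘ v4 ∘ v5

Normal form of the first expression: v1 ∘ v2 ∘ v3 ∘ v4 ∘ v5
Normal form of the second expression: v1 ∘ v2 ∘ v3 ∘ v4 ∘ v5
Identical normal forms: equal.


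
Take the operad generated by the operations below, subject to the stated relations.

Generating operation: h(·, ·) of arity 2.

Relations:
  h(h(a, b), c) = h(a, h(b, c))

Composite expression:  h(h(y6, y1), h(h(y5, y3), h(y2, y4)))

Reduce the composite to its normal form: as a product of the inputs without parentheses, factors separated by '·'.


Associativity of h dissolves the nesting; only the y-input order survives.
h(y6, y1) linearizes to y6 · y1
h(y5, y3) linearizes to y5 · y3
h(y2, y4) linearizes to y2 · y4
h(h(y5, y3), h(y2, y4)) linearizes to y5 · y3 · y2 · y4
h(h(y6, y1), h(h(y5, y3), h(y2, y4))) linearizes to y6 · y1 · y5 · y3 · y2 · y4

y6 · y1 · y5 · y3 · y2 · y4


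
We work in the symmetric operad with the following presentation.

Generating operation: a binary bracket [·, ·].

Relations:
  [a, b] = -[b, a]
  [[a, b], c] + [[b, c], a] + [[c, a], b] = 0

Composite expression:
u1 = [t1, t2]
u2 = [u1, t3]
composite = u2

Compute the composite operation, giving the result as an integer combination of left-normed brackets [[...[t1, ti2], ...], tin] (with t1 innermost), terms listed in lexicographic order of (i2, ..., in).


Antisymmetry and Jacobi reduce to t1-anchored left-normed brackets.
Composite bracket: [[t1, t2], t3]
Applying ab - ba throughout gives 4 signed words (2^2 = 4).
Coefficients come from the t1-initial words:
  t1t2t3 (sign +1) contributes +[[t1, t2], t3]

[[t1, t2], t3]


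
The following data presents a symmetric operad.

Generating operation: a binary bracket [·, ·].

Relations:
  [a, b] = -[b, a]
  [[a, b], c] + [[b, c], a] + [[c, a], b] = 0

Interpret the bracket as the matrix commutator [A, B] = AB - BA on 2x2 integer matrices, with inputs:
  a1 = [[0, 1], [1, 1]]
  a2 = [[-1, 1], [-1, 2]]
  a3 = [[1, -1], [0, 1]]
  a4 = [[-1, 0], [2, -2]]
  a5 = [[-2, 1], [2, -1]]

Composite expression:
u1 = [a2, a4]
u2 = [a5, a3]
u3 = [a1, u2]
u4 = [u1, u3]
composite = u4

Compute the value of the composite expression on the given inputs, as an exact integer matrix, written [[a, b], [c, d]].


[[21, -22], [-26, -21]]

[a2, a4] = [[2, -1], [5, -2]]
[a5, a3] = [[2, 1], [0, -2]]
[a1, [a5, a3]] = [[-1, -5], [4, 1]]
[[a2, a4], [a1, [a5, a3]]] = [[21, -22], [-26, -21]]


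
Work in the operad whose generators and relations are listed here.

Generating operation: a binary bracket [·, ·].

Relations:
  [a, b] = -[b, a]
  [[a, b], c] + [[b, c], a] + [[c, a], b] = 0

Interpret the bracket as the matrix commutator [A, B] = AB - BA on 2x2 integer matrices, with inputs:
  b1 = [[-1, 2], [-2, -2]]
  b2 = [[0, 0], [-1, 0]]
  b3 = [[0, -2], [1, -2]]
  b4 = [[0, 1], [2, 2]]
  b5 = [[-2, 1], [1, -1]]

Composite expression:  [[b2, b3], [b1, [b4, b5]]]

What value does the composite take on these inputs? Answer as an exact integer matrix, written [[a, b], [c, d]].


[[6, -12], [24, -6]]


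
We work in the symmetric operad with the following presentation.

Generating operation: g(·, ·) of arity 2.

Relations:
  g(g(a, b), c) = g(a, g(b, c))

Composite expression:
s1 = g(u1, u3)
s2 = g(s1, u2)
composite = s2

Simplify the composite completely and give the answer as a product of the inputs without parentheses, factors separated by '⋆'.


u1 ⋆ u3 ⋆ u2

Associativity of g dissolves the nesting; only the u-input order survives.
g(u1, u3) flattens to u1 ⋆ u3
g(g(u1, u3), u2) flattens to u1 ⋆ u3 ⋆ u2


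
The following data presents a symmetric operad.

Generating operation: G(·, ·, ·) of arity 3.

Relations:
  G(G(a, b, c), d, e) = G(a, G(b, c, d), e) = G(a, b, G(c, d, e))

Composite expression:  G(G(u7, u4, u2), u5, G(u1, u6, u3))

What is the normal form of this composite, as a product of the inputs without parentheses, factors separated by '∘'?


u7 ∘ u4 ∘ u2 ∘ u5 ∘ u1 ∘ u6 ∘ u3

The G-tree's shape is irrelevant; the u-reading-order decides.
G(u7, u4, u2) collapses to u7 ∘ u4 ∘ u2
G(u1, u6, u3) collapses to u1 ∘ u6 ∘ u3
G(G(u7, u4, u2), u5, G(u1, u6, u3)) collapses to u7 ∘ u4 ∘ u2 ∘ u5 ∘ u1 ∘ u6 ∘ u3


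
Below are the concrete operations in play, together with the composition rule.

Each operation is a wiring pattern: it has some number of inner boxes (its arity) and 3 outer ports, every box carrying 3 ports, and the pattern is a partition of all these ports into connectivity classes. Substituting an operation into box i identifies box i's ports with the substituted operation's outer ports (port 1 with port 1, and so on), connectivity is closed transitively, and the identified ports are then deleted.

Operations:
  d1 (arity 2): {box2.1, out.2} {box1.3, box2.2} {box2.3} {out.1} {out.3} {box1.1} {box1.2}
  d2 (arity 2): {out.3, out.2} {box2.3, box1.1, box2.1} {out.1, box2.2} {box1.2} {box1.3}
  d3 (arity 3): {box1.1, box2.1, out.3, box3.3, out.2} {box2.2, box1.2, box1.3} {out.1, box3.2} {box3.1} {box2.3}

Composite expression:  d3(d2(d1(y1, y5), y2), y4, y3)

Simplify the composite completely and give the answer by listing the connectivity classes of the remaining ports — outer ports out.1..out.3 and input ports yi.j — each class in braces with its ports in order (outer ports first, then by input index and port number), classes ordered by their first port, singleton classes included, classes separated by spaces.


Connectivity passes through glued d3-boundaries; trace each wire chain.
d1 over (y1, y5) gives {out.1} {out.2, y5.1} {out.3} {y1.1} {y1.2} {y1.3, y5.2} {y5.3}, out.j being that stage's outer ports
d2 over (y1, y5, y2) gives {out.1, y2.2} {out.2, out.3} {y1.1} {y1.2} {y1.3, y5.2} {y2.1, y2.3} {y5.1} {y5.3}, out.j being that stage's outer ports
d3 over (y1, y5, y2, y4, y3) gives {out.1, y3.2} {out.2, out.3, y2.2, y3.3, y4.1} {y1.1} {y1.2} {y1.3, y5.2} {y2.1, y2.3} {y3.1} {y4.2} {y4.3} {y5.1} {y5.3}, out.j being that stage's outer ports

{out.1, y3.2} {out.2, out.3, y2.2, y3.3, y4.1} {y1.1} {y1.2} {y1.3, y5.2} {y2.1, y2.3} {y3.1} {y4.2} {y4.3} {y5.1} {y5.3}


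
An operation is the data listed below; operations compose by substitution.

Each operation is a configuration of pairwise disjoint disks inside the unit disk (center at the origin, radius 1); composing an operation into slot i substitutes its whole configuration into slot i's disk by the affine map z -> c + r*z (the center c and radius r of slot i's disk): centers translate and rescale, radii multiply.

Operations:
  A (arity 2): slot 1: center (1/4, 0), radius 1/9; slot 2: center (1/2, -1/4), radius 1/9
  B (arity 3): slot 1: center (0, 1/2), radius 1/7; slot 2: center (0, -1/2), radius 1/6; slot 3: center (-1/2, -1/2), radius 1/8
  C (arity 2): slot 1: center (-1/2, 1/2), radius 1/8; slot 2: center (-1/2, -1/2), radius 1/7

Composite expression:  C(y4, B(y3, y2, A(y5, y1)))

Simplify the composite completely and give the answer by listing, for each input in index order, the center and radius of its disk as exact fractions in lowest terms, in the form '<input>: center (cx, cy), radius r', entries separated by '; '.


y1: center (-9/16, -129/224), radius 1/504; y2: center (-1/2, -4/7), radius 1/42; y3: center (-1/2, -3/7), radius 1/49; y4: center (-1/2, 1/2), radius 1/8; y5: center (-127/224, -4/7), radius 1/504

Affine substitution under C: radii multiply and y-centers shift.
for y4, the 1-step affine chain lands on center (-1/2, 1/2), radius 1/8
for y3, the 2-step affine chain lands on center (-1/2, -3/7), radius 1/49
for y2, the 2-step affine chain lands on center (-1/2, -4/7), radius 1/42
for y5, the 3-step affine chain lands on center (-127/224, -4/7), radius 1/504
for y1, the 3-step affine chain lands on center (-9/16, -129/224), radius 1/504


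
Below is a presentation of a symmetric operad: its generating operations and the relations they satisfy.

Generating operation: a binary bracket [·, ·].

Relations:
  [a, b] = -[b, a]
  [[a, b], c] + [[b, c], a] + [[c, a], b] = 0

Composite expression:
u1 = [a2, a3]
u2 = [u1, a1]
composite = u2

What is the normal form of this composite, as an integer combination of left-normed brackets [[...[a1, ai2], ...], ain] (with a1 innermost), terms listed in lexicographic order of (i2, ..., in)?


-[[a1, a2], a3] + [[a1, a3], a2]

Skip Jacobi rewriting: expand, keep a1-initial words, read off terms.
Composite bracket: [[a2, a3], a1]
Full expansion: 4 signed words from ab - ba (2^2 = 4).
Only words starting with a1 matter:
  sign of a1a2a3 is -1, so it contributes -[[a1, a2], a3]
  sign of a1a3a2 is +1, so it contributes +[[a1, a3], a2]


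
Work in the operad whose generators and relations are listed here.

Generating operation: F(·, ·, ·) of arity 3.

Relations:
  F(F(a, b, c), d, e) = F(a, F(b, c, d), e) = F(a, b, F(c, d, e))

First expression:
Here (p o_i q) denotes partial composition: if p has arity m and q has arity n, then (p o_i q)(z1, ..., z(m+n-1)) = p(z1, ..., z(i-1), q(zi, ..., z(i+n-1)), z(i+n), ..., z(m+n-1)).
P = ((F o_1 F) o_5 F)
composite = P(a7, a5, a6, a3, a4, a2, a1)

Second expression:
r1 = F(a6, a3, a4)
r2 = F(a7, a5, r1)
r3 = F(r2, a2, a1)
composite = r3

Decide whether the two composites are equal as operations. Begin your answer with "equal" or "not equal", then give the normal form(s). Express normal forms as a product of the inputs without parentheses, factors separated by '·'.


equal: each reduces to a7 · a5 · a6 · a3 · a4 · a2 · a1

The first expression reduces to a7 · a5 · a6 · a3 · a4 · a2 · a1
The second expression reduces to a7 · a5 · a6 · a3 · a4 · a2 · a1
Same normal form: equal.


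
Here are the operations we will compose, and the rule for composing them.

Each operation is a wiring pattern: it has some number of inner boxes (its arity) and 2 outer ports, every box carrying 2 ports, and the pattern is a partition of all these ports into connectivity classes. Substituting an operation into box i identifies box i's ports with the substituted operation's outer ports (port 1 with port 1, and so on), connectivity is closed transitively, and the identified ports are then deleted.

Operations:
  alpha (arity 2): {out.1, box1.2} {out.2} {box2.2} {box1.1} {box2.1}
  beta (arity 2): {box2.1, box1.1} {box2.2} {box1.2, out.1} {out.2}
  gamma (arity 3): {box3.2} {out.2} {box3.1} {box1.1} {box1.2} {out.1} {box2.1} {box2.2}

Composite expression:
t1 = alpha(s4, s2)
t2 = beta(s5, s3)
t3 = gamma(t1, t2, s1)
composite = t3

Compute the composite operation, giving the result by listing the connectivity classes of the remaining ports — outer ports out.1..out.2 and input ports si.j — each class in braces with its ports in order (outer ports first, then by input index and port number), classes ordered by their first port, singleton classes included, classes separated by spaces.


{out.1} {out.2} {s1.1} {s1.2} {s2.1} {s2.2} {s3.1, s5.1} {s3.2} {s4.1} {s4.2} {s5.2}

Treat the ports identified at gamma as solder joints: merge, then drop.
composing alpha on (s4, s2), with out.j its own outer ports: {out.1, s4.2} {out.2} {s2.1} {s2.2} {s4.1}
composing beta on (s5, s3), with out.j its own outer ports: {out.1, s5.2} {out.2} {s3.1, s5.1} {s3.2}
composing gamma on (s4, s2, s5, s3, s1), with out.j its own outer ports: {out.1} {out.2} {s1.1} {s1.2} {s2.1} {s2.2} {s3.1, s5.1} {s3.2} {s4.1} {s4.2} {s5.2}


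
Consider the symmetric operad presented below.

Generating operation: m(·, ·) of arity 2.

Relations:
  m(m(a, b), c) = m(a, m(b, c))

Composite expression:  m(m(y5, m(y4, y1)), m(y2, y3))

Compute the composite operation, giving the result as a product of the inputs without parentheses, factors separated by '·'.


Under associativity of m, the answer is the y's in reading order.
m(y4, y1) unparenthesizes to y4 · y1
m(y5, m(y4, y1)) unparenthesizes to y5 · y4 · y1
m(y2, y3) unparenthesizes to y2 · y3
m(m(y5, m(y4, y1)), m(y2, y3)) unparenthesizes to y5 · y4 · y1 · y2 · y3

y5 · y4 · y1 · y2 · y3


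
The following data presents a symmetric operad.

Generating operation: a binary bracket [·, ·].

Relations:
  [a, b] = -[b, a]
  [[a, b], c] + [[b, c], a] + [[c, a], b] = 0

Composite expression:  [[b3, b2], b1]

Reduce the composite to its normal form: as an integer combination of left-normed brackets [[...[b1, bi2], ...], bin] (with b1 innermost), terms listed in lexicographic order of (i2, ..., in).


Skip Jacobi rewriting: expand, keep b1-initial words, read off terms.
Composite bracket: [[b3, b2], b1]
The bracket unfolds into 4 signed words via [a, b] = ab - ba (2^2 = 4).
The b1-initial words carry the normal form:
  b1b2b3 (sign +1) contributes +[[b1, b2], b3]
  b1b3b2 (sign -1) contributes -[[b1, b3], b2]

[[b1, b2], b3] - [[b1, b3], b2]


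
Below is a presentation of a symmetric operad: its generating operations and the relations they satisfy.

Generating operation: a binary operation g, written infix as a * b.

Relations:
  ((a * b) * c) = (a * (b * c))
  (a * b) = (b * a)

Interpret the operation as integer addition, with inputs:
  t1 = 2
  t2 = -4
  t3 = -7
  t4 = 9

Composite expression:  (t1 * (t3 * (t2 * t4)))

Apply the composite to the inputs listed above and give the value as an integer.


0


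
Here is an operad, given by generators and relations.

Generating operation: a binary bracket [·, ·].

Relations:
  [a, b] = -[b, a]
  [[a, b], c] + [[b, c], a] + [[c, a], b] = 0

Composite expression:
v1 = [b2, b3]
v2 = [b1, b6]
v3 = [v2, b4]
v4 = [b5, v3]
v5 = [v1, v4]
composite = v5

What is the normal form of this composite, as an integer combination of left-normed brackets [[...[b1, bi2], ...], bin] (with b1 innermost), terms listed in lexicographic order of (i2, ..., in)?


A multilinear Lie element is pinned by b1-initial words (b1 innermost).
Composite bracket: [[b2, b3], [b5, [[b1, b6], b4]]]
Full expansion: 32 signed words from ab - ba (2^5 = 32).
Only words starting with b1 matter:
  from b1b6b4b5b2b3, sign +1: term +[[[[[b1, b6], b4], b5], b2], b3]
  from b1b6b4b5b3b2, sign -1: term -[[[[[b1, b6], b4], b5], b3], b2]

[[[[[b1, b6], b4], b5], b2], b3] - [[[[[b1, b6], b4], b5], b3], b2]


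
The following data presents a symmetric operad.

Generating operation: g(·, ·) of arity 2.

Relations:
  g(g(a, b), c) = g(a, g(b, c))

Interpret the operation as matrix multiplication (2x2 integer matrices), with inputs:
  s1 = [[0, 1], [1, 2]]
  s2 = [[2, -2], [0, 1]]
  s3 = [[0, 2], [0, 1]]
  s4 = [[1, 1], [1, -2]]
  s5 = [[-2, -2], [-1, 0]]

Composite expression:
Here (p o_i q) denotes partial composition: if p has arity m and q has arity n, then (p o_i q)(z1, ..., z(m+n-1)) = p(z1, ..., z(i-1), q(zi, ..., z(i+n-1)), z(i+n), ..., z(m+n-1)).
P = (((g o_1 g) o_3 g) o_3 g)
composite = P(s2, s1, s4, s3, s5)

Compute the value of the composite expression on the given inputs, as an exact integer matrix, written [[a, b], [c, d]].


[[6, 0], [-3, 0]]

g(s2, s1) = [[-2, -2], [1, 2]]
g(s4, s3) = [[0, 3], [0, 0]]
g(g(s4, s3), s5) = [[-3, 0], [0, 0]]
g(g(s2, s1), g(g(s4, s3), s5)) = [[6, 0], [-3, 0]]


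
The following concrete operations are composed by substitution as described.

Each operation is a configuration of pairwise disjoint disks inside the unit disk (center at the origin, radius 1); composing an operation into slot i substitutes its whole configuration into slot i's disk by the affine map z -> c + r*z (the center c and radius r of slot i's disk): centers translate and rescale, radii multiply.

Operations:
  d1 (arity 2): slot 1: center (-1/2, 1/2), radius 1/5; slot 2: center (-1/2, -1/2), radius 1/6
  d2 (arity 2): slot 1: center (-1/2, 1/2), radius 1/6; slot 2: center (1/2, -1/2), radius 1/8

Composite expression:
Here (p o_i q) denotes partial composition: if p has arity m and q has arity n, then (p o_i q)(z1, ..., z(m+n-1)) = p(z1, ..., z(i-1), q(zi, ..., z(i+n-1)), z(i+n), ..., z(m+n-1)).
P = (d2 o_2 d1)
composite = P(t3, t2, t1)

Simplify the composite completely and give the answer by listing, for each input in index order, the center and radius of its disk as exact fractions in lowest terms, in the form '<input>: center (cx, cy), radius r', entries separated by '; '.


t1: center (7/16, -9/16), radius 1/48; t2: center (7/16, -7/16), radius 1/40; t3: center (-1/2, 1/2), radius 1/6

Affine substitution under d2: radii multiply and t-centers shift.
input t3: applying the 1 nested substitution gives center (-1/2, 1/2), radius 1/6
input t2: applying the 2 nested substitutions gives center (7/16, -7/16), radius 1/40
input t1: applying the 2 nested substitutions gives center (7/16, -9/16), radius 1/48


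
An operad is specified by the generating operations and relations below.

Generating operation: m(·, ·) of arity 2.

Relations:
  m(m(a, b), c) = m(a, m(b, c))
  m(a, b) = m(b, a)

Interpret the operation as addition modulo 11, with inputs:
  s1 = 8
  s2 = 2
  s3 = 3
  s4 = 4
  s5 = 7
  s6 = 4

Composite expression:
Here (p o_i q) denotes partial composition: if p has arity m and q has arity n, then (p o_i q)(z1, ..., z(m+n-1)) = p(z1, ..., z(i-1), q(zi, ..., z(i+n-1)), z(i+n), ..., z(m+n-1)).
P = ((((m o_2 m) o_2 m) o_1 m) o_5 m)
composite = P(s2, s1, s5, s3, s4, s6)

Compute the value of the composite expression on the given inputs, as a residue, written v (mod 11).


6 (mod 11)

m(s2, s1) = 10
m(s5, s3) = 10
m(s4, s6) = 8
m(m(s5, s3), m(s4, s6)) = 7
m(m(s2, s1), m(m(s5, s3), m(s4, s6))) = 6


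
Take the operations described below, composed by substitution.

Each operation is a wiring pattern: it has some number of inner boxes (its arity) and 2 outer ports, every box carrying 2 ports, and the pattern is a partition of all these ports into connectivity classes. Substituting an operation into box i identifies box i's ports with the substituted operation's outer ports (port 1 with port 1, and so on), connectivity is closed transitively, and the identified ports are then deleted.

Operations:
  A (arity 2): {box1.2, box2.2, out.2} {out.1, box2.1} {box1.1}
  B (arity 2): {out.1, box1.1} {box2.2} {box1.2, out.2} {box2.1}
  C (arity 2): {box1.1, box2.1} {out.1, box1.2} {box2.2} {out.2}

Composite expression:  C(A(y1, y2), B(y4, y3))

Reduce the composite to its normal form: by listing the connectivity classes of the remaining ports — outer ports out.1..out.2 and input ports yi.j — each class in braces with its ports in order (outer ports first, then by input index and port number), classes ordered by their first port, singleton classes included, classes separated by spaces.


{out.1, y1.2, y2.2} {out.2} {y1.1} {y2.1, y4.1} {y3.1} {y3.2} {y4.2}

After gluing at C, chains via deleted ports link the y-ports.
the subtree at A composes to {out.1, y2.1} {out.2, y1.2, y2.2} {y1.1} on (y1, y2); out.j = own outer ports
the subtree at B composes to {out.1, y4.1} {out.2, y4.2} {y3.1} {y3.2} on (y4, y3); out.j = own outer ports
the subtree at C composes to {out.1, y1.2, y2.2} {out.2} {y1.1} {y2.1, y4.1} {y3.1} {y3.2} {y4.2} on (y1, y2, y4, y3); out.j = own outer ports


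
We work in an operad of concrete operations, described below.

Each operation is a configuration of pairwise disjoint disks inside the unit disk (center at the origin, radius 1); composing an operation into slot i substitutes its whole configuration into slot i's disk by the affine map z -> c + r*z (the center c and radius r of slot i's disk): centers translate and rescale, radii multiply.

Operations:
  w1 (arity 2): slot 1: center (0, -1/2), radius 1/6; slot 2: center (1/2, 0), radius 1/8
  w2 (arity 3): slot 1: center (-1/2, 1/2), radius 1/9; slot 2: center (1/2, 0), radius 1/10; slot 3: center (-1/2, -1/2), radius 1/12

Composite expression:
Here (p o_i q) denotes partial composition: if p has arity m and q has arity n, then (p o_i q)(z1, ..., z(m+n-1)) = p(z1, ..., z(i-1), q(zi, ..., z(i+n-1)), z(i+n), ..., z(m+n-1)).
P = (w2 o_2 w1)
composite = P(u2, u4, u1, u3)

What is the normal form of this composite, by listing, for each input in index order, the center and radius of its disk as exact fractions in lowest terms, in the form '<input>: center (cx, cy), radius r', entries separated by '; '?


u1: center (11/20, 0), radius 1/80; u2: center (-1/2, 1/2), radius 1/9; u3: center (-1/2, -1/2), radius 1/12; u4: center (1/2, -1/20), radius 1/60

Nesting under w2 composes maps z -> c + r*z down each u-path.
input u2: applying the 1 nested substitution gives center (-1/2, 1/2), radius 1/9
input u4: applying the 2 nested substitutions gives center (1/2, -1/20), radius 1/60
input u1: applying the 2 nested substitutions gives center (11/20, 0), radius 1/80
input u3: applying the 1 nested substitution gives center (-1/2, -1/2), radius 1/12


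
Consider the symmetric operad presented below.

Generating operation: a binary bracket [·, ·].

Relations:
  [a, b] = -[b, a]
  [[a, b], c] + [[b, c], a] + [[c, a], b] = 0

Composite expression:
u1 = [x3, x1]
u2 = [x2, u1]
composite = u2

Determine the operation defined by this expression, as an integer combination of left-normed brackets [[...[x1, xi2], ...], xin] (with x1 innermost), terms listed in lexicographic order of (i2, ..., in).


Left-normed coefficients sit on the x1-initial expansion words.
Composite bracket: [x2, [x3, x1]]
Full expansion: 4 signed words from ab - ba (2^2 = 4).
The x1-initial words carry the normal form:
  the word x1x3x2 carries sign +1 and contributes +[[x1, x3], x2]

[[x1, x3], x2]


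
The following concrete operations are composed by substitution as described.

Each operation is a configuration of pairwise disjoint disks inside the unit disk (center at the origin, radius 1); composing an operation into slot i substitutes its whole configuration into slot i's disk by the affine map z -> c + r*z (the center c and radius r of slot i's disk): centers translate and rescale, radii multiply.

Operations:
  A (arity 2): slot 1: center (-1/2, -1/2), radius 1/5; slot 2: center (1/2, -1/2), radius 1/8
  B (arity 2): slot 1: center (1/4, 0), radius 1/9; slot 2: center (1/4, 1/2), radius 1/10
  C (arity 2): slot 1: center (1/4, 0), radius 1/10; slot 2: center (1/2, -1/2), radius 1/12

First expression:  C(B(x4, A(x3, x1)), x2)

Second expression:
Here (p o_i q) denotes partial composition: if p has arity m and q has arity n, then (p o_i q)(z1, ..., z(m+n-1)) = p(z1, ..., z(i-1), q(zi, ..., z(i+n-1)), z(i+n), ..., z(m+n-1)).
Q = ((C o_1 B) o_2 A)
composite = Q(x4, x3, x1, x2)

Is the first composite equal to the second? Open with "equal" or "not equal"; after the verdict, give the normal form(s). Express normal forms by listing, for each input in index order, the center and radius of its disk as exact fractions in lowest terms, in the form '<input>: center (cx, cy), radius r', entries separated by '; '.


equal; the common form is x1: center (7/25, 9/200), radius 1/800; x2: center (1/2, -1/2), radius 1/12; x3: center (27/100, 9/200), radius 1/500; x4: center (11/40, 0), radius 1/90

In normal form, the first expression is x1: center (7/25, 9/200), radius 1/800; x2: center (1/2, -1/2), radius 1/12; x3: center (27/100, 9/200), radius 1/500; x4: center (11/40, 0), radius 1/90
In normal form, the second expression is x1: center (7/25, 9/200), radius 1/800; x2: center (1/2, -1/2), radius 1/12; x3: center (27/100, 9/200), radius 1/500; x4: center (11/40, 0), radius 1/90
Identical normal forms: equal.


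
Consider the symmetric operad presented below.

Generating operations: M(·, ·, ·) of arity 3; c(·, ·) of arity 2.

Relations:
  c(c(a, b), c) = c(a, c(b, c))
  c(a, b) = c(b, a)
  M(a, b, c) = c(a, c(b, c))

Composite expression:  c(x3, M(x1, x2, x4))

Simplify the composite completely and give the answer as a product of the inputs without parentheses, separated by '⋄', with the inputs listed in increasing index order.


x1 ⋄ x2 ⋄ x3 ⋄ x4

With c associative and commutative, the x-input set is all that matters.
M(x1, x2, x4) flattens to x1 ⋄ x2 ⋄ x4
c(x3, M(x1, x2, x4)) flattens to x3 ⋄ x1 ⋄ x2 ⋄ x4
the factors in increasing index order: x1 ⋄ x2 ⋄ x3 ⋄ x4
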